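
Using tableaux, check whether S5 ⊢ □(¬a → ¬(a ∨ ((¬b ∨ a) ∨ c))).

Tableau for the negation ¬□(¬a → ¬(a ∨ ((¬b ∨ a) ∨ c))):
1. ¬□(¬a → ¬(a ∨ ((¬b ∨ a) ∨ c))), u
2. ¬(¬a → ¬(a ∨ ((¬b ∨ a) ∨ c))), v   [¬□-rule on 1: fresh world v, uRv]
3. ¬a, v   [¬→-rule on 2]
4. a ∨ ((¬b ∨ a) ∨ c), v   [¬→-rule on 2]
5. (¬b ∨ a) ∨ c, v   [∨-rule on 4 (branches; this branch)]
6. c, v   [∨-rule on 5 (branches; this branch)]
Accessibility: uRu, uRv, vRu, vRv
The negation has an open branch (countermodel exists).

No, not valid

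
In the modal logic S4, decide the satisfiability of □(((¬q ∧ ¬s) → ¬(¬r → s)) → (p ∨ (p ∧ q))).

Yes, satisfiable

1. □(((¬q ∧ ¬s) → ¬(¬r → s)) → (p ∨ (p ∧ q))), w0
2. ((¬q ∧ ¬s) → ¬(¬r → s)) → (p ∨ (p ∧ q)), w0
3. p ∨ (p ∧ q), w0
4. p ∧ q, w0
5. p, w0
6. q, w0
Accessibility: w0Rw0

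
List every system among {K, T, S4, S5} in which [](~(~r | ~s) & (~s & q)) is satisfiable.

K

K-tableau for the formula:
1. [](~(~r | ~s) & (~s & q)), w0
Complete open branch: satisfiable in K.
T-tableau for the formula:
1. [](~(~r | ~s) & (~s & q)), w0
2. ~(~r | ~s) & (~s & q), w0
3. ~(~r | ~s), w0
4. ~s & q, w0
5. r, w0
6. s, w0
7. ~s, w0
8. q, w0
Accessibility: w0Rw0
Branch closes: s and ~s both at w0.
Every branch closes (one shown): unsatisfiable in T, hence also in S4, S5 (every S4/S5-frame is a T-frame).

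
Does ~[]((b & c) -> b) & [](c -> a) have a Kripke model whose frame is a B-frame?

No, unsatisfiable

1. ~[]((b & c) -> b) & [](c -> a), w0
2. ~[]((b & c) -> b), w0
3. [](c -> a), w0
4. c -> a, w0
5. a, w0
6. ~((b & c) -> b), w1
7. b & c, w1
8. ~b, w1
9. b, w1
10. c, w1
Accessibility: w0Rw0, w0Rw1, w1Rw0, w1Rw1
Branch closes: b and ~b both at w1.
(One branch shown.) All branches close.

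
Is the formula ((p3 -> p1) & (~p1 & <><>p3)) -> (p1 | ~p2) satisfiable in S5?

1. ((p3 -> p1) & (~p1 & <><>p3)) -> (p1 | ~p2), u
2. p1 | ~p2, u
3. ~p2, u
Accessibility: uRu

Yes, satisfiable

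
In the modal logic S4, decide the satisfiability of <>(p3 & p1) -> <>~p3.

1. <>(p3 & p1) -> <>~p3, u
2. <>~p3, u   [->-rule on 1 (branches; this branch)]
3. ~p3, v   [<>-rule on 2: fresh world v, uRv]
Accessibility: uRu, uRv, vRv

Satisfiable (open branch found)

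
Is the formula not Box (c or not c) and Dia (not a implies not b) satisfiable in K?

Unsatisfiable (every branch closes)

1. not Box (c or not c) and Dia (not a implies not b), 0
2. not Box (c or not c), 0   [and-rule on 1]
3. Dia (not a implies not b), 0   [and-rule on 1]
4. not (c or not c), 1   [neg-Box-rule on 2: fresh world 1, 0R1]
5. not c, 1   [neg-or-rule on 4]
6. c, 1   [neg-or-rule on 4]
Accessibility: 0R1
Branch closes: c and not c both at 1.
Every branch closes; the branch above is one of them.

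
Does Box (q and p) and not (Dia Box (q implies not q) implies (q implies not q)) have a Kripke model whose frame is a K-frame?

1. Box (q and p) and not (Dia Box (q implies not q) implies (q implies not q)), u
2. Box (q and p), u
3. not (Dia Box (q implies not q) implies (q implies not q)), u
4. Dia Box (q implies not q), u
5. not (q implies not q), u
6. q, u
7. Box (q implies not q), v
8. q and p, v
9. q, v
10. p, v
Accessibility: uRv

Satisfiable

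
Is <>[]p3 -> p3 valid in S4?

Invalid (countermodel exists)

Tableau for the negation ~(<>[]p3 -> p3):
1. ~(<>[]p3 -> p3), 0
2. <>[]p3, 0
3. ~p3, 0
4. []p3, 1
5. p3, 1
Accessibility: 0R0, 0R1, 1R1
The negation has an open branch (countermodel exists).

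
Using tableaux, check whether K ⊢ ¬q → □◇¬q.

Tableau for the negation ¬(¬q → □◇¬q):
1. ¬(¬q → □◇¬q), u
2. ¬q, u
3. ¬□◇¬q, u
4. ¬◇¬q, v
Accessibility: uRv
The negation has an open branch (countermodel exists).

Invalid (countermodel exists)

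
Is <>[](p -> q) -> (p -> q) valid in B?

Yes, valid

Tableau for the negation ~(<>[](p -> q) -> (p -> q)):
1. ~(<>[](p -> q) -> (p -> q)), w0
2. <>[](p -> q), w0
3. ~(p -> q), w0
4. p, w0
5. ~q, w0
6. [](p -> q), w1
7. p -> q, w0
8. p -> q, w1
9. q, w0
Accessibility: w0Rw0, w0Rw1, w1Rw0, w1Rw1
Branch closes: q and ~q both at w0.
All branches of the negation close; one closing branch shown above.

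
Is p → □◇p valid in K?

Tableau for the negation ¬(p → □◇p):
1. ¬(p → □◇p), u
2. p, u
3. ¬□◇p, u
4. ¬◇p, v
Accessibility: uRv
The negation has an open branch (countermodel exists).

No, not valid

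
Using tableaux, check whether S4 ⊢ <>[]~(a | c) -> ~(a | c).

Invalid (countermodel exists)

Tableau for the negation ~(<>[]~(a | c) -> ~(a | c)):
1. ~(<>[]~(a | c) -> ~(a | c)), w0
2. <>[]~(a | c), w0
3. a | c, w0
4. c, w0
5. []~(a | c), w1
6. ~(a | c), w1
7. ~a, w1
8. ~c, w1
Accessibility: w0Rw0, w0Rw1, w1Rw1
The negation has an open branch (countermodel exists).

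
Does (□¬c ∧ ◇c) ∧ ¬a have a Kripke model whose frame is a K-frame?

Unsatisfiable (every branch closes)

1. (□¬c ∧ ◇c) ∧ ¬a, 0
2. □¬c ∧ ◇c, 0   [∧-rule on 1]
3. ¬a, 0   [∧-rule on 1]
4. □¬c, 0   [∧-rule on 2]
5. ◇c, 0   [∧-rule on 2]
6. c, 1   [◇-rule on 5: fresh world 1, 0R1]
7. ¬c, 1   [□-rule on 4 via 0R1]
Accessibility: 0R1
Branch closes: c and ¬c both at 1.
All branches of the tableau close; one closing branch shown above.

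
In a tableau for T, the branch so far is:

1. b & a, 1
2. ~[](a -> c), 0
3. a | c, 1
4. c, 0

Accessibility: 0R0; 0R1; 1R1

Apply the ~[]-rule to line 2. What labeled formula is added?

a fresh world 2 with 0R2, and ~(a -> c) at 2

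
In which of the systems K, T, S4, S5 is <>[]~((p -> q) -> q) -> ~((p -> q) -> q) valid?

S5

S5-tableau for the negation ~(<>[]~((p -> q) -> q) -> ~((p -> q) -> q)):
1. ~(<>[]~((p -> q) -> q) -> ~((p -> q) -> q)), w0
2. <>[]~((p -> q) -> q), w0
3. (p -> q) -> q, w0
4. ~(p -> q), w0
5. p, w0
6. ~q, w0
7. []~((p -> q) -> q), w1
8. ~((p -> q) -> q), w0
9. p -> q, w0
10. ~((p -> q) -> q), w1
11. p -> q, w1
12. ~q, w1
13. q, w0
Accessibility: w0Rw0, w0Rw1, w1Rw0, w1Rw1
Branch closes: q and ~q both at w0.
Every branch closes (one shown): valid in S5.
S4-tableau for the negation ~(<>[]~((p -> q) -> q) -> ~((p -> q) -> q)):
1. ~(<>[]~((p -> q) -> q) -> ~((p -> q) -> q)), w0
2. <>[]~((p -> q) -> q), w0
3. (p -> q) -> q, w0
4. q, w0
5. []~((p -> q) -> q), w1
6. ~((p -> q) -> q), w1
7. p -> q, w1
8. ~q, w1
9. ~p, w1
Accessibility: w0Rw0, w0Rw1, w1Rw1
Complete open branch: countermodel on an S4-frame, so not valid in S4, nor in K, T (the same frame is also a K-frame and a T-frame).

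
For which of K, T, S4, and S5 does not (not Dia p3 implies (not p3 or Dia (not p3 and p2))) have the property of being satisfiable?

K

K-tableau for the formula:
1. not (not Dia p3 implies (not p3 or Dia (not p3 and p2))), 0
2. not Dia p3, 0
3. not (not p3 or Dia (not p3 and p2)), 0
4. p3, 0
5. not Dia (not p3 and p2), 0
Complete open branch: satisfiable in K.
T-tableau for the formula:
1. not (not Dia p3 implies (not p3 or Dia (not p3 and p2))), 0
2. not Dia p3, 0
3. not (not p3 or Dia (not p3 and p2)), 0
4. p3, 0
5. not Dia (not p3 and p2), 0
6. not p3, 0
Accessibility: 0R0
Branch closes: p3 and not p3 both at 0.
Every branch closes (one shown): unsatisfiable in T, hence also in S4, S5 (every S4/S5-frame is a T-frame).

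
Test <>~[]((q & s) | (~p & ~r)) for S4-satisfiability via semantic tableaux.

Yes, satisfiable

1. <>~[]((q & s) | (~p & ~r)), w0
2. ~[]((q & s) | (~p & ~r)), w1
3. ~((q & s) | (~p & ~r)), w2
4. ~(q & s), w2
5. ~(~p & ~r), w2
6. ~s, w2
7. r, w2
Accessibility: w0Rw0, w0Rw1, w0Rw2, w1Rw1, w1Rw2, w2Rw2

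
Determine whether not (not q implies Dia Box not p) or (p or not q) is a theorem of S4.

Tableau for the negation not (not (not q implies Dia Box not p) or (p or not q)):
1. not (not (not q implies Dia Box not p) or (p or not q)), u
2. not q implies Dia Box not p, u
3. not (p or not q), u
4. not p, u
5. q, u
6. Dia Box not p, u
7. Box not p, v
8. not p, v
Accessibility: uRu, uRv, vRv
The negation has an open branch (countermodel exists).

Invalid (countermodel exists)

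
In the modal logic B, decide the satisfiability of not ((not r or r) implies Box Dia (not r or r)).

Unsatisfiable

1. not ((not r or r) implies Box Dia (not r or r)), 0
2. not r or r, 0
3. not Box Dia (not r or r), 0
4. r, 0
5. not Dia (not r or r), 1
6. not (not r or r), 0
7. not r, 0
Accessibility: 0R0, 0R1, 1R0, 1R1
Branch closes: r and not r both at 0.
All branches of the tableau close; one closing branch shown above.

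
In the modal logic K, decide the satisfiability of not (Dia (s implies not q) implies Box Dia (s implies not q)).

1. not (Dia (s implies not q) implies Box Dia (s implies not q)), 0
2. Dia (s implies not q), 0
3. not Box Dia (s implies not q), 0
4. s implies not q, 1
5. not q, 1
6. not Dia (s implies not q), 2
Accessibility: 0R1, 0R2

Satisfiable (open branch found)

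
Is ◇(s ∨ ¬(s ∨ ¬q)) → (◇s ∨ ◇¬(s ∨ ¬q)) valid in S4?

Tableau for the negation ¬(◇(s ∨ ¬(s ∨ ¬q)) → (◇s ∨ ◇¬(s ∨ ¬q))):
1. ¬(◇(s ∨ ¬(s ∨ ¬q)) → (◇s ∨ ◇¬(s ∨ ¬q))), 0
2. ◇(s ∨ ¬(s ∨ ¬q)), 0
3. ¬(◇s ∨ ◇¬(s ∨ ¬q)), 0
4. ¬◇s, 0
5. ¬◇¬(s ∨ ¬q), 0
6. ¬s, 0
7. s ∨ ¬q, 0
8. ¬q, 0
9. s ∨ ¬(s ∨ ¬q), 1
10. ¬s, 1
11. s ∨ ¬q, 1
12. ¬(s ∨ ¬q), 1
13. q, 1
14. ¬q, 1
Accessibility: 0R0, 0R1, 1R1
Branch closes: q and ¬q both at 1.
Every branch of the negation's tableau closes; the branch above is one of them.

Valid in S4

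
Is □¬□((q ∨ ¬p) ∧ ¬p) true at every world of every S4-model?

No, not valid

Tableau for the negation ¬□¬□((q ∨ ¬p) ∧ ¬p):
1. ¬□¬□((q ∨ ¬p) ∧ ¬p), 0
2. □((q ∨ ¬p) ∧ ¬p), 1   [¬□-rule on 1: fresh world 1, 0R1]
3. (q ∨ ¬p) ∧ ¬p, 1   [□-rule on 2 via 1R1]
4. q ∨ ¬p, 1   [∧-rule on 3]
5. ¬p, 1   [∧-rule on 3]
Accessibility: 0R0, 0R1, 1R1
The negation has an open branch (countermodel exists).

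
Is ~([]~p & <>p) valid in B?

Tableau for the negation []~p & <>p:
1. []~p & <>p, w0
2. []~p, w0
3. <>p, w0
4. ~p, w0
5. p, w1
6. ~p, w1
Accessibility: w0Rw0, w0Rw1, w1Rw0, w1Rw1
Branch closes: p and ~p both at w1.
Every branch of the negation's tableau closes; the branch above is one of them.

Valid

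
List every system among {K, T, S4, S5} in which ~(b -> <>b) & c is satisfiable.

T-tableau for the formula:
1. ~(b -> <>b) & c, 0
2. ~(b -> <>b), 0
3. c, 0
4. b, 0
5. ~<>b, 0
6. ~b, 0
Accessibility: 0R0
Branch closes: b and ~b both at 0.
Every branch closes (one shown): unsatisfiable in T, hence also in S4, S5 (every S4/S5-frame is a T-frame).
K-tableau for the formula:
1. ~(b -> <>b) & c, 0
2. ~(b -> <>b), 0
3. c, 0
4. b, 0
5. ~<>b, 0
Complete open branch: satisfiable in K.

K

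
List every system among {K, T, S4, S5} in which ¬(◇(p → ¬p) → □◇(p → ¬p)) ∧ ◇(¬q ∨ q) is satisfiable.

K, T, S4

S5-tableau for the formula:
1. ¬(◇(p → ¬p) → □◇(p → ¬p)) ∧ ◇(¬q ∨ q), 0
2. ¬(◇(p → ¬p) → □◇(p → ¬p)), 0   [∧-rule on 1]
3. ◇(¬q ∨ q), 0   [∧-rule on 1]
4. ◇(p → ¬p), 0   [¬→-rule on 2]
5. ¬□◇(p → ¬p), 0   [¬→-rule on 2]
6. ¬q ∨ q, 1   [◇-rule on 3: fresh world 1, 0R1]
7. q, 1   [∨-rule on 6 (branches; this branch)]
8. p → ¬p, 2   [◇-rule on 4: fresh world 2, 0R2]
9. ¬p, 2   [→-rule on 8 (branches; this branch)]
10. ¬◇(p → ¬p), 3   [¬□-rule on 5: fresh world 3, 0R3]
11. ¬(p → ¬p), 0   [¬◇-rule on 10 via 3R0]
12. p, 0   [¬→-rule on 11]
13. ¬(p → ¬p), 1   [¬◇-rule on 10 via 3R1]
14. p, 1   [¬→-rule on 13]
15. ¬(p → ¬p), 2   [¬◇-rule on 10 via 3R2]
16. p, 2   [¬→-rule on 15]
Accessibility: 0R0, 0R1, 0R2, 0R3, 1R0, 1R1, 1R2, 1R3, 2R0, 2R1, 2R2, 2R3, 3R0, 3R1, 3R2, 3R3
Branch closes: p and ¬p both at 2.
Every branch closes (one shown): unsatisfiable in S5.
S4-tableau for the formula:
1. ¬(◇(p → ¬p) → □◇(p → ¬p)) ∧ ◇(¬q ∨ q), 0
2. ¬(◇(p → ¬p) → □◇(p → ¬p)), 0   [∧-rule on 1]
3. ◇(¬q ∨ q), 0   [∧-rule on 1]
4. ◇(p → ¬p), 0   [¬→-rule on 2]
5. ¬□◇(p → ¬p), 0   [¬→-rule on 2]
6. ¬q ∨ q, 1   [◇-rule on 3: fresh world 1, 0R1]
7. q, 1   [∨-rule on 6 (branches; this branch)]
8. p → ¬p, 2   [◇-rule on 4: fresh world 2, 0R2]
9. ¬p, 2   [→-rule on 8 (branches; this branch)]
10. ¬◇(p → ¬p), 3   [¬□-rule on 5: fresh world 3, 0R3]
11. ¬(p → ¬p), 3   [¬◇-rule on 10 via 3R3]
12. p, 3   [¬→-rule on 11]
Accessibility: 0R0, 0R1, 0R2, 0R3, 1R1, 2R2, 3R3
Complete open branch: satisfiable in S4, hence also in K, T (this S4-model is also a K-model and a T-model).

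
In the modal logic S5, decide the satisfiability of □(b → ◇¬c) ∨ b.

Yes, satisfiable

1. □(b → ◇¬c) ∨ b, u
2. b, u
Accessibility: uRu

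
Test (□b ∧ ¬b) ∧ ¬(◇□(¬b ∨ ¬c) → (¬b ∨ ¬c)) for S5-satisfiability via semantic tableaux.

Unsatisfiable

1. (□b ∧ ¬b) ∧ ¬(◇□(¬b ∨ ¬c) → (¬b ∨ ¬c)), 0
2. □b ∧ ¬b, 0
3. ¬(◇□(¬b ∨ ¬c) → (¬b ∨ ¬c)), 0
4. □b, 0
5. ¬b, 0
6. ◇□(¬b ∨ ¬c), 0
7. ¬(¬b ∨ ¬c), 0
8. b, 0
9. c, 0
Accessibility: 0R0
Branch closes: b and ¬b both at 0.
Every branch closes; the branch above is one of them.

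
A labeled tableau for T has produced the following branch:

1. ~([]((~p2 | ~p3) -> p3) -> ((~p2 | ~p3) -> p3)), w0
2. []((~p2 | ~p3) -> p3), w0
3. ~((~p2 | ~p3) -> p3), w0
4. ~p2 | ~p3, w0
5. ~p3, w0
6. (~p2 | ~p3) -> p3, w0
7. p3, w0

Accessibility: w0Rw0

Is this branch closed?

Both p3 and ~p3 appear at w0.

Yes, closed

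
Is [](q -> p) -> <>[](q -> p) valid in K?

Invalid (countermodel exists)

Tableau for the negation ~([](q -> p) -> <>[](q -> p)):
1. ~([](q -> p) -> <>[](q -> p)), 0
2. [](q -> p), 0
3. ~<>[](q -> p), 0
The negation has an open branch (countermodel exists).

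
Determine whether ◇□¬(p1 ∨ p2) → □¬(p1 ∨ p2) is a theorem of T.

Not valid

Tableau for the negation ¬(◇□¬(p1 ∨ p2) → □¬(p1 ∨ p2)):
1. ¬(◇□¬(p1 ∨ p2) → □¬(p1 ∨ p2)), u
2. ◇□¬(p1 ∨ p2), u
3. ¬□¬(p1 ∨ p2), u
4. □¬(p1 ∨ p2), v
5. ¬(p1 ∨ p2), v
6. ¬p1, v
7. ¬p2, v
8. p1 ∨ p2, w
9. p2, w
Accessibility: uRu, uRv, uRw, vRv, wRw
The negation has an open branch (countermodel exists).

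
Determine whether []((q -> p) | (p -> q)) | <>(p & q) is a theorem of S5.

Valid in S5

Tableau for the negation ~([]((q -> p) | (p -> q)) | <>(p & q)):
1. ~([]((q -> p) | (p -> q)) | <>(p & q)), 0
2. ~[]((q -> p) | (p -> q)), 0   [~|-rule on 1]
3. ~<>(p & q), 0   [~|-rule on 1]
4. ~(p & q), 0   [~<>-rule on 3 via 0R0]
5. ~q, 0   [~&-rule on 4 (branches; this branch)]
6. ~((q -> p) | (p -> q)), 1   [~[]-rule on 2: fresh world 1, 0R1]
7. ~(q -> p), 1   [~|-rule on 6]
8. ~(p -> q), 1   [~|-rule on 6]
9. q, 1   [~->-rule on 7]
10. ~p, 1   [~->-rule on 7]
11. p, 1   [~->-rule on 8]
12. ~q, 1   [~->-rule on 8]
Accessibility: 0R0, 0R1, 1R0, 1R1
Branch closes: p and ~p both at 1.
All branches of the negation close; one closing branch shown above.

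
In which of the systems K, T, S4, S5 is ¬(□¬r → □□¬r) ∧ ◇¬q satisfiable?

K, T

T-tableau for the formula:
1. ¬(□¬r → □□¬r) ∧ ◇¬q, u
2. ¬(□¬r → □□¬r), u
3. ◇¬q, u
4. □¬r, u
5. ¬□□¬r, u
6. ¬r, u
7. ¬q, v
8. ¬r, v
9. ¬□¬r, w
10. ¬r, w
11. r, x
Accessibility: uRu, uRv, uRw, vRv, wRw, wRx, xRx
Complete open branch: satisfiable in T, hence also in K (this T-model is also a K-model).
S4-tableau for the formula:
1. ¬(□¬r → □□¬r) ∧ ◇¬q, u
2. ¬(□¬r → □□¬r), u
3. ◇¬q, u
4. □¬r, u
5. ¬□□¬r, u
6. ¬r, u
7. ¬q, v
8. ¬r, v
9. ¬□¬r, w
10. ¬r, w
11. r, x
12. ¬r, x
Accessibility: uRu, uRv, uRw, uRx, vRv, wRw, wRx, xRx
Branch closes: r and ¬r both at x.
Every branch closes (one shown): unsatisfiable in S4, hence also in S5 (every S5-frame is an S4-frame).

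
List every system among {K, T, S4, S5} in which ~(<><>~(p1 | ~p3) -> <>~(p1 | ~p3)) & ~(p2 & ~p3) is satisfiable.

K, T

T-tableau for the formula:
1. ~(<><>~(p1 | ~p3) -> <>~(p1 | ~p3)) & ~(p2 & ~p3), 0
2. ~(<><>~(p1 | ~p3) -> <>~(p1 | ~p3)), 0
3. ~(p2 & ~p3), 0
4. <><>~(p1 | ~p3), 0
5. ~<>~(p1 | ~p3), 0
6. p1 | ~p3, 0
7. p3, 0
8. p1, 0
9. <>~(p1 | ~p3), 1
10. p1 | ~p3, 1
11. ~p3, 1
12. ~(p1 | ~p3), 2
13. ~p1, 2
14. p3, 2
Accessibility: 0R0, 0R1, 1R1, 1R2, 2R2
Complete open branch: satisfiable in T, hence also in K (this T-model is also a K-model).
S4-tableau for the formula:
1. ~(<><>~(p1 | ~p3) -> <>~(p1 | ~p3)) & ~(p2 & ~p3), 0
2. ~(<><>~(p1 | ~p3) -> <>~(p1 | ~p3)), 0
3. ~(p2 & ~p3), 0
4. <><>~(p1 | ~p3), 0
5. ~<>~(p1 | ~p3), 0
6. p1 | ~p3, 0
7. p3, 0
8. p1, 0
9. <>~(p1 | ~p3), 1
10. p1 | ~p3, 1
11. ~p3, 1
12. ~(p1 | ~p3), 2
13. ~p1, 2
14. p3, 2
15. p1 | ~p3, 2
16. ~p3, 2
Accessibility: 0R0, 0R1, 0R2, 1R1, 1R2, 2R2
Branch closes: p3 and ~p3 both at 2.
Every branch closes (one shown): unsatisfiable in S4, hence also in S5 (every S5-frame is an S4-frame).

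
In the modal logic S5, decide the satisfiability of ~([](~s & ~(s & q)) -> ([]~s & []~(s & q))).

1. ~([](~s & ~(s & q)) -> ([]~s & []~(s & q))), u
2. [](~s & ~(s & q)), u
3. ~([]~s & []~(s & q)), u
4. ~s & ~(s & q), u
5. ~s, u
6. ~(s & q), u
7. ~[]~(s & q), u
8. ~q, u
9. s & q, v
10. s, v
11. q, v
12. ~s & ~(s & q), v
13. ~s, v
14. ~(s & q), v
Accessibility: uRu, uRv, vRu, vRv
Branch closes: s and ~s both at v.
(One branch shown.) All branches close.

No, unsatisfiable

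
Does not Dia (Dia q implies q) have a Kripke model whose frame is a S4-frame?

Unsatisfiable (every branch closes)

1. not Dia (Dia q implies q), w0
2. not (Dia q implies q), w0
3. Dia q, w0
4. not q, w0
5. q, w1
6. not (Dia q implies q), w1
7. Dia q, w1
8. not q, w1
Accessibility: w0Rw0, w0Rw1, w1Rw1
Branch closes: q and not q both at w1.
Every branch closes; the branch above is one of them.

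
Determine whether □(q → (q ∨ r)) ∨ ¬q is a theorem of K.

Tableau for the negation ¬(□(q → (q ∨ r)) ∨ ¬q):
1. ¬(□(q → (q ∨ r)) ∨ ¬q), u
2. ¬□(q → (q ∨ r)), u
3. q, u
4. ¬(q → (q ∨ r)), v
5. q, v
6. ¬(q ∨ r), v
7. ¬q, v
8. ¬r, v
Accessibility: uRv
Branch closes: q and ¬q both at v.
Every branch of the negation's tableau closes; the branch above is one of them.

Yes, valid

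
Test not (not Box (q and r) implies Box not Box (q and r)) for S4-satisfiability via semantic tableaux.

1. not (not Box (q and r) implies Box not Box (q and r)), u
2. not Box (q and r), u
3. not Box not Box (q and r), u
4. not (q and r), v
5. not r, v
6. Box (q and r), w
7. q and r, w
8. q, w
9. r, w
Accessibility: uRu, uRv, uRw, vRv, wRw

Yes, satisfiable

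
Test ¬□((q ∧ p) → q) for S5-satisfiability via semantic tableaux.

1. ¬□((q ∧ p) → q), u
2. ¬((q ∧ p) → q), v
3. q ∧ p, v
4. ¬q, v
5. q, v
6. p, v
Accessibility: uRu, uRv, vRu, vRv
Branch closes: q and ¬q both at v.
(One branch shown.) All branches close.

Unsatisfiable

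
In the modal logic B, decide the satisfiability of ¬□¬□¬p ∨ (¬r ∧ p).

1. ¬□¬□¬p ∨ (¬r ∧ p), w0
2. ¬r ∧ p, w0
3. ¬r, w0
4. p, w0
Accessibility: w0Rw0

Yes, satisfiable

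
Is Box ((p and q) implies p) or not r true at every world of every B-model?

Yes, valid

Tableau for the negation not (Box ((p and q) implies p) or not r):
1. not (Box ((p and q) implies p) or not r), w0
2. not Box ((p and q) implies p), w0
3. r, w0
4. not ((p and q) implies p), w1
5. p and q, w1
6. not p, w1
7. p, w1
8. q, w1
Accessibility: w0Rw0, w0Rw1, w1Rw0, w1Rw1
Branch closes: p and not p both at w1.
Every branch of the negation's tableau closes; the branch above is one of them.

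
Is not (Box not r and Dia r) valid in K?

Tableau for the negation Box not r and Dia r:
1. Box not r and Dia r, w0
2. Box not r, w0
3. Dia r, w0
4. r, w1
5. not r, w1
Accessibility: w0Rw1
Branch closes: r and not r both at w1.
All branches of the negation close; one closing branch shown above.

Yes, valid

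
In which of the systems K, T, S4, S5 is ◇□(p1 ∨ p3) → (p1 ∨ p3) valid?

S5-tableau for the negation ¬(◇□(p1 ∨ p3) → (p1 ∨ p3)):
1. ¬(◇□(p1 ∨ p3) → (p1 ∨ p3)), 0
2. ◇□(p1 ∨ p3), 0
3. ¬(p1 ∨ p3), 0
4. ¬p1, 0
5. ¬p3, 0
6. □(p1 ∨ p3), 1
7. p1 ∨ p3, 0
8. p1 ∨ p3, 1
9. p3, 0
Accessibility: 0R0, 0R1, 1R0, 1R1
Branch closes: p3 and ¬p3 both at 0.
Every branch closes (one shown): valid in S5.
S4-tableau for the negation ¬(◇□(p1 ∨ p3) → (p1 ∨ p3)):
1. ¬(◇□(p1 ∨ p3) → (p1 ∨ p3)), 0
2. ◇□(p1 ∨ p3), 0
3. ¬(p1 ∨ p3), 0
4. ¬p1, 0
5. ¬p3, 0
6. □(p1 ∨ p3), 1
7. p1 ∨ p3, 1
8. p3, 1
Accessibility: 0R0, 0R1, 1R1
Complete open branch: countermodel on an S4-frame, so not valid in S4, nor in K, T (the same frame is also a K-frame and a T-frame).

S5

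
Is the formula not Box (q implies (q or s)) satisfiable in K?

1. not Box (q implies (q or s)), w0
2. not (q implies (q or s)), w1
3. q, w1
4. not (q or s), w1
5. not q, w1
6. not s, w1
Accessibility: w0Rw1
Branch closes: q and not q both at w1.
(One branch shown.) All branches close.

Unsatisfiable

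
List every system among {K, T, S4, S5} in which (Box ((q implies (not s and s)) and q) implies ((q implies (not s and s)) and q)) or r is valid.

T, S4, S5

K-tableau for the negation not ((Box ((q implies (not s and s)) and q) implies ((q implies (not s and s)) and q)) or r):
1. not ((Box ((q implies (not s and s)) and q) implies ((q implies (not s and s)) and q)) or r), 0
2. not (Box ((q implies (not s and s)) and q) implies ((q implies (not s and s)) and q)), 0
3. not r, 0
4. Box ((q implies (not s and s)) and q), 0
5. not ((q implies (not s and s)) and q), 0
6. not q, 0
Complete open branch: countermodel on a K-frame, so not valid in K.
T-tableau for the negation not ((Box ((q implies (not s and s)) and q) implies ((q implies (not s and s)) and q)) or r):
1. not ((Box ((q implies (not s and s)) and q) implies ((q implies (not s and s)) and q)) or r), 0
2. not (Box ((q implies (not s and s)) and q) implies ((q implies (not s and s)) and q)), 0
3. not r, 0
4. Box ((q implies (not s and s)) and q), 0
5. not ((q implies (not s and s)) and q), 0
6. (q implies (not s and s)) and q, 0
7. q implies (not s and s), 0
8. q, 0
9. not (q implies (not s and s)), 0
10. not (not s and s), 0
11. not s and s, 0
12. not s, 0
13. s, 0
Accessibility: 0R0
Branch closes: s and not s both at 0.
Every branch closes (one shown): valid in T, hence also in S4, S5 (every theorem of T is a theorem of S4 and S5).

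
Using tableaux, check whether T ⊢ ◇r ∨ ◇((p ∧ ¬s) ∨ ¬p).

Not valid

Tableau for the negation ¬(◇r ∨ ◇((p ∧ ¬s) ∨ ¬p)):
1. ¬(◇r ∨ ◇((p ∧ ¬s) ∨ ¬p)), u
2. ¬◇r, u   [¬∨-rule on 1]
3. ¬◇((p ∧ ¬s) ∨ ¬p), u   [¬∨-rule on 1]
4. ¬r, u   [¬◇-rule on 2 via uRu]
5. ¬((p ∧ ¬s) ∨ ¬p), u   [¬◇-rule on 3 via uRu]
6. ¬(p ∧ ¬s), u   [¬∨-rule on 5]
7. p, u   [¬∨-rule on 5]
8. s, u   [¬∧-rule on 6 (branches; this branch)]
Accessibility: uRu
The negation has an open branch (countermodel exists).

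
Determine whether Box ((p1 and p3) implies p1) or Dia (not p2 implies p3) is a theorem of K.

Valid

Tableau for the negation not (Box ((p1 and p3) implies p1) or Dia (not p2 implies p3)):
1. not (Box ((p1 and p3) implies p1) or Dia (not p2 implies p3)), w0
2. not Box ((p1 and p3) implies p1), w0
3. not Dia (not p2 implies p3), w0
4. not ((p1 and p3) implies p1), w1
5. p1 and p3, w1
6. not p1, w1
7. p1, w1
8. p3, w1
Accessibility: w0Rw1
Branch closes: p1 and not p1 both at w1.
All branches of the negation close; one closing branch shown above.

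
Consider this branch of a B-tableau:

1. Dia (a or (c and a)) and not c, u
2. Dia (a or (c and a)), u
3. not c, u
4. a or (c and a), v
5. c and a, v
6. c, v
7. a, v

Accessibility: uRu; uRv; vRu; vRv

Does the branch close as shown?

Not closed

There is no literal clash: for every atom and world, at most one sign appears.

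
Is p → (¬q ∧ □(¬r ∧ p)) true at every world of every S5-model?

Invalid (countermodel exists)

Tableau for the negation ¬(p → (¬q ∧ □(¬r ∧ p))):
1. ¬(p → (¬q ∧ □(¬r ∧ p))), w0
2. p, w0   [¬→-rule on 1]
3. ¬(¬q ∧ □(¬r ∧ p)), w0   [¬→-rule on 1]
4. ¬□(¬r ∧ p), w0   [¬∧-rule on 3 (branches; this branch)]
5. ¬(¬r ∧ p), w1   [¬□-rule on 4: fresh world w1, w0Rw1]
6. ¬p, w1   [¬∧-rule on 5 (branches; this branch)]
Accessibility: w0Rw0, w0Rw1, w1Rw0, w1Rw1
The negation has an open branch (countermodel exists).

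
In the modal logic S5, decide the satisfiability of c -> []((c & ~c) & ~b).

1. c -> []((c & ~c) & ~b), w0
2. ~c, w0
Accessibility: w0Rw0

Yes, satisfiable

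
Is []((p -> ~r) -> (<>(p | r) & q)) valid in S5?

Tableau for the negation ~[]((p -> ~r) -> (<>(p | r) & q)):
1. ~[]((p -> ~r) -> (<>(p | r) & q)), w0
2. ~((p -> ~r) -> (<>(p | r) & q)), w1   [~[]-rule on 1: fresh world w1, w0Rw1]
3. p -> ~r, w1   [~->-rule on 2]
4. ~(<>(p | r) & q), w1   [~->-rule on 2]
5. ~r, w1   [->-rule on 3 (branches; this branch)]
6. ~q, w1   [~&-rule on 4 (branches; this branch)]
Accessibility: w0Rw0, w0Rw1, w1Rw0, w1Rw1
The negation has an open branch (countermodel exists).

Not valid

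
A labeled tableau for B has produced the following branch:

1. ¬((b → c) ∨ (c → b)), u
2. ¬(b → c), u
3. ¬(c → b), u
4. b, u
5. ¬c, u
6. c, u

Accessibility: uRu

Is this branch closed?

Closed

Both c and ¬c appear at u.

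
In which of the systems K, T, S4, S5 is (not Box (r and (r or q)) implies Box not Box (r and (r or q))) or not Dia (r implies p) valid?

S5

S4-tableau for the negation not ((not Box (r and (r or q)) implies Box not Box (r and (r or q))) or not Dia (r implies p)):
1. not ((not Box (r and (r or q)) implies Box not Box (r and (r or q))) or not Dia (r implies p)), 0
2. not (not Box (r and (r or q)) implies Box not Box (r and (r or q))), 0   [neg-or-rule on 1]
3. Dia (r implies p), 0   [neg-or-rule on 1]
4. not Box (r and (r or q)), 0   [neg-implies-rule on 2]
5. not Box not Box (r and (r or q)), 0   [neg-implies-rule on 2]
6. r implies p, 1   [Dia-rule on 3: fresh world 1, 0R1]
7. p, 1   [implies-rule on 6 (branches; this branch)]
8. not (r and (r or q)), 2   [neg-Box-rule on 4: fresh world 2, 0R2]
9. not (r or q), 2   [neg-and-rule on 8 (branches; this branch)]
10. not r, 2   [neg-or-rule on 9]
11. not q, 2   [neg-or-rule on 9]
12. Box (r and (r or q)), 3   [neg-Box-rule on 5: fresh world 3, 0R3]
13. r and (r or q), 3   [Box-rule on 12 via 3R3]
14. r, 3   [and-rule on 13]
15. r or q, 3   [and-rule on 13]
16. q, 3   [or-rule on 15 (branches; this branch)]
Accessibility: 0R0, 0R1, 0R2, 0R3, 1R1, 2R2, 3R3
Complete open branch: countermodel on an S4-frame, so not valid in S4, nor in K, T (the same frame is also a K-frame and a T-frame).
S5-tableau for the negation not ((not Box (r and (r or q)) implies Box not Box (r and (r or q))) or not Dia (r implies p)):
1. not ((not Box (r and (r or q)) implies Box not Box (r and (r or q))) or not Dia (r implies p)), 0
2. not (not Box (r and (r or q)) implies Box not Box (r and (r or q))), 0   [neg-or-rule on 1]
3. Dia (r implies p), 0   [neg-or-rule on 1]
4. not Box (r and (r or q)), 0   [neg-implies-rule on 2]
5. not Box not Box (r and (r or q)), 0   [neg-implies-rule on 2]
6. r implies p, 1   [Dia-rule on 3: fresh world 1, 0R1]
7. p, 1   [implies-rule on 6 (branches; this branch)]
8. not (r and (r or q)), 2   [neg-Box-rule on 4: fresh world 2, 0R2]
9. not (r or q), 2   [neg-and-rule on 8 (branches; this branch)]
10. not r, 2   [neg-or-rule on 9]
11. not q, 2   [neg-or-rule on 9]
12. Box (r and (r or q)), 3   [neg-Box-rule on 5: fresh world 3, 0R3]
13. r and (r or q), 0   [Box-rule on 12 via 3R0]
14. r, 0   [and-rule on 13]
15. r or q, 0   [and-rule on 13]
16. r and (r or q), 1   [Box-rule on 12 via 3R1]
17. r, 1   [and-rule on 16]
18. r or q, 1   [and-rule on 16]
19. r and (r or q), 2   [Box-rule on 12 via 3R2]
20. r, 2   [and-rule on 19]
21. r or q, 2   [and-rule on 19]
Accessibility: 0R0, 0R1, 0R2, 0R3, 1R0, 1R1, 1R2, 1R3, 2R0, 2R1, 2R2, 2R3, 3R0, 3R1, 3R2, 3R3
Branch closes: r and not r both at 2.
Every branch closes (one shown): valid in S5.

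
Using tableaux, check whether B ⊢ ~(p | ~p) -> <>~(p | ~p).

Tableau for the negation ~(~(p | ~p) -> <>~(p | ~p)):
1. ~(~(p | ~p) -> <>~(p | ~p)), u
2. ~(p | ~p), u
3. ~<>~(p | ~p), u
4. ~p, u
5. p, u
Accessibility: uRu
Branch closes: p and ~p both at u.
All branches of the negation close; one closing branch shown above.

Valid in B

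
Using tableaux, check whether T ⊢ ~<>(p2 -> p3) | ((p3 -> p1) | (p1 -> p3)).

Tableau for the negation ~(~<>(p2 -> p3) | ((p3 -> p1) | (p1 -> p3))):
1. ~(~<>(p2 -> p3) | ((p3 -> p1) | (p1 -> p3))), u
2. <>(p2 -> p3), u   [~|-rule on 1]
3. ~((p3 -> p1) | (p1 -> p3)), u   [~|-rule on 1]
4. ~(p3 -> p1), u   [~|-rule on 3]
5. ~(p1 -> p3), u   [~|-rule on 3]
6. p3, u   [~->-rule on 4]
7. ~p1, u   [~->-rule on 4]
8. p1, u   [~->-rule on 5]
9. ~p3, u   [~->-rule on 5]
Accessibility: uRu
Branch closes: p1 and ~p1 both at u.
Every branch of the negation's tableau closes; the branch above is one of them.

Valid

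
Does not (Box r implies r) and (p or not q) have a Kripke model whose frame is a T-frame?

1. not (Box r implies r) and (p or not q), u
2. not (Box r implies r), u
3. p or not q, u
4. Box r, u
5. not r, u
6. r, u
Accessibility: uRu
Branch closes: r and not r both at u.
Every branch closes; the branch above is one of them.

No, unsatisfiable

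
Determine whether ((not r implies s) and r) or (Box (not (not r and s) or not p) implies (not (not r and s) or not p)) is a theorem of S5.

Valid

Tableau for the negation not (((not r implies s) and r) or (Box (not (not r and s) or not p) implies (not (not r and s) or not p))):
1. not (((not r implies s) and r) or (Box (not (not r and s) or not p) implies (not (not r and s) or not p))), w0
2. not ((not r implies s) and r), w0   [neg-or-rule on 1]
3. not (Box (not (not r and s) or not p) implies (not (not r and s) or not p)), w0   [neg-or-rule on 1]
4. Box (not (not r and s) or not p), w0   [neg-implies-rule on 3]
5. not (not (not r and s) or not p), w0   [neg-implies-rule on 3]
6. not r and s, w0   [neg-or-rule on 5]
7. p, w0   [neg-or-rule on 5]
8. not r, w0   [and-rule on 6]
9. s, w0   [and-rule on 6]
10. not (not r and s) or not p, w0   [Box-rule on 4 via w0Rw0]
11. not (not r and s), w0   [or-rule on 10 (branches; this branch)]
12. not s, w0   [neg-and-rule on 11 (branches; this branch)]
Accessibility: w0Rw0
Branch closes: s and not s both at w0.
All branches of the negation close; one closing branch shown above.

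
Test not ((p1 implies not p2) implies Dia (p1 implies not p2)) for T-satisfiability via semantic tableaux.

1. not ((p1 implies not p2) implies Dia (p1 implies not p2)), 0
2. p1 implies not p2, 0
3. not Dia (p1 implies not p2), 0
4. not (p1 implies not p2), 0
5. p1, 0
6. p2, 0
7. not p2, 0
Accessibility: 0R0
Branch closes: p2 and not p2 both at 0.
All branches of the tableau close; one closing branch shown above.

Unsatisfiable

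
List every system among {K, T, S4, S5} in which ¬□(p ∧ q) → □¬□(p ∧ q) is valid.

S4-tableau for the negation ¬(¬□(p ∧ q) → □¬□(p ∧ q)):
1. ¬(¬□(p ∧ q) → □¬□(p ∧ q)), 0
2. ¬□(p ∧ q), 0
3. ¬□¬□(p ∧ q), 0
4. ¬(p ∧ q), 1
5. ¬q, 1
6. □(p ∧ q), 2
7. p ∧ q, 2
8. p, 2
9. q, 2
Accessibility: 0R0, 0R1, 0R2, 1R1, 2R2
Complete open branch: countermodel on an S4-frame, so not valid in S4, nor in K, T (the same frame is also a K-frame and a T-frame).
S5-tableau for the negation ¬(¬□(p ∧ q) → □¬□(p ∧ q)):
1. ¬(¬□(p ∧ q) → □¬□(p ∧ q)), 0
2. ¬□(p ∧ q), 0
3. ¬□¬□(p ∧ q), 0
4. ¬(p ∧ q), 1
5. ¬q, 1
6. □(p ∧ q), 2
7. p ∧ q, 0
8. p, 0
9. q, 0
10. p ∧ q, 1
11. p, 1
12. q, 1
Accessibility: 0R0, 0R1, 0R2, 1R0, 1R1, 1R2, 2R0, 2R1, 2R2
Branch closes: q and ¬q both at 1.
Every branch closes (one shown): valid in S5.

S5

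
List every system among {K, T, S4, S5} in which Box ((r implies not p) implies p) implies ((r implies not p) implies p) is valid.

T, S4, S5

T-tableau for the negation not (Box ((r implies not p) implies p) implies ((r implies not p) implies p)):
1. not (Box ((r implies not p) implies p) implies ((r implies not p) implies p)), w0
2. Box ((r implies not p) implies p), w0
3. not ((r implies not p) implies p), w0
4. r implies not p, w0
5. not p, w0
6. (r implies not p) implies p, w0
7. not (r implies not p), w0
8. r, w0
9. p, w0
Accessibility: w0Rw0
Branch closes: p and not p both at w0.
Every branch closes (one shown): valid in T, hence also in S4, S5 (every theorem of T is a theorem of S4 and S5).
K-tableau for the negation not (Box ((r implies not p) implies p) implies ((r implies not p) implies p)):
1. not (Box ((r implies not p) implies p) implies ((r implies not p) implies p)), w0
2. Box ((r implies not p) implies p), w0
3. not ((r implies not p) implies p), w0
4. r implies not p, w0
5. not p, w0
Complete open branch: countermodel on a K-frame, so not valid in K.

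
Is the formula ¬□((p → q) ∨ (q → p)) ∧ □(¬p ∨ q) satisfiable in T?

Unsatisfiable

1. ¬□((p → q) ∨ (q → p)) ∧ □(¬p ∨ q), 0
2. ¬□((p → q) ∨ (q → p)), 0   [∧-rule on 1]
3. □(¬p ∨ q), 0   [∧-rule on 1]
4. ¬p ∨ q, 0   [□-rule on 3 via 0R0]
5. q, 0   [∨-rule on 4 (branches; this branch)]
6. ¬((p → q) ∨ (q → p)), 1   [¬□-rule on 2: fresh world 1, 0R1]
7. ¬(p → q), 1   [¬∨-rule on 6]
8. ¬(q → p), 1   [¬∨-rule on 6]
9. p, 1   [¬→-rule on 7]
10. ¬q, 1   [¬→-rule on 7]
11. q, 1   [¬→-rule on 8]
12. ¬p, 1   [¬→-rule on 8]
Accessibility: 0R0, 0R1, 1R1
Branch closes: q and ¬q both at 1.
Every branch closes; the branch above is one of them.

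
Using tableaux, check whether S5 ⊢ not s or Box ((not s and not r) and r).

Tableau for the negation not (not s or Box ((not s and not r) and r)):
1. not (not s or Box ((not s and not r) and r)), 0
2. s, 0
3. not Box ((not s and not r) and r), 0
4. not ((not s and not r) and r), 1
5. not r, 1
Accessibility: 0R0, 0R1, 1R0, 1R1
The negation has an open branch (countermodel exists).

Not valid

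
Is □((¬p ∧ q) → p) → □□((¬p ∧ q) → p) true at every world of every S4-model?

Yes, valid

Tableau for the negation ¬(□((¬p ∧ q) → p) → □□((¬p ∧ q) → p)):
1. ¬(□((¬p ∧ q) → p) → □□((¬p ∧ q) → p)), 0
2. □((¬p ∧ q) → p), 0
3. ¬□□((¬p ∧ q) → p), 0
4. (¬p ∧ q) → p, 0
5. ¬(¬p ∧ q), 0
6. ¬q, 0
7. ¬□((¬p ∧ q) → p), 1
8. (¬p ∧ q) → p, 1
9. ¬(¬p ∧ q), 1
10. ¬q, 1
11. ¬((¬p ∧ q) → p), 2
12. ¬p ∧ q, 2
13. ¬p, 2
14. q, 2
15. (¬p ∧ q) → p, 2
16. ¬(¬p ∧ q), 2
17. ¬q, 2
Accessibility: 0R0, 0R1, 0R2, 1R1, 1R2, 2R2
Branch closes: q and ¬q both at 2.
All branches of the negation close; one closing branch shown above.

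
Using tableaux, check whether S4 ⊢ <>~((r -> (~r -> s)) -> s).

No, not valid

Tableau for the negation ~<>~((r -> (~r -> s)) -> s):
1. ~<>~((r -> (~r -> s)) -> s), w0
2. (r -> (~r -> s)) -> s, w0
3. s, w0
Accessibility: w0Rw0
The negation has an open branch (countermodel exists).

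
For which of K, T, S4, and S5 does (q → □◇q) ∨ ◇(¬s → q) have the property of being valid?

K-tableau for the negation ¬((q → □◇q) ∨ ◇(¬s → q)):
1. ¬((q → □◇q) ∨ ◇(¬s → q)), u
2. ¬(q → □◇q), u   [¬∨-rule on 1]
3. ¬◇(¬s → q), u   [¬∨-rule on 1]
4. q, u   [¬→-rule on 2]
5. ¬□◇q, u   [¬→-rule on 2]
6. ¬◇q, v   [¬□-rule on 5: fresh world v, uRv]
7. ¬(¬s → q), v   [¬◇-rule on 3 via uRv]
8. ¬s, v   [¬→-rule on 7]
9. ¬q, v   [¬→-rule on 7]
Accessibility: uRv
Complete open branch: countermodel on a K-frame, so not valid in K.
T-tableau for the negation ¬((q → □◇q) ∨ ◇(¬s → q)):
1. ¬((q → □◇q) ∨ ◇(¬s → q)), u
2. ¬(q → □◇q), u   [¬∨-rule on 1]
3. ¬◇(¬s → q), u   [¬∨-rule on 1]
4. q, u   [¬→-rule on 2]
5. ¬□◇q, u   [¬→-rule on 2]
6. ¬(¬s → q), u   [¬◇-rule on 3 via uRu]
7. ¬s, u   [¬→-rule on 6]
8. ¬q, u   [¬→-rule on 6]
Accessibility: uRu
Branch closes: q and ¬q both at u.
Every branch closes (one shown): valid in T, hence also in S4, S5 (every theorem of T is a theorem of S4 and S5).

T, S4, S5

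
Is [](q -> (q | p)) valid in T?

Tableau for the negation ~[](q -> (q | p)):
1. ~[](q -> (q | p)), w0
2. ~(q -> (q | p)), w1
3. q, w1
4. ~(q | p), w1
5. ~q, w1
6. ~p, w1
Accessibility: w0Rw0, w0Rw1, w1Rw1
Branch closes: q and ~q both at w1.
Every branch of the negation's tableau closes; the branch above is one of them.

Valid in T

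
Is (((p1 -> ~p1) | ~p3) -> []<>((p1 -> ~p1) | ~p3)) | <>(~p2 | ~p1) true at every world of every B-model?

Tableau for the negation ~((((p1 -> ~p1) | ~p3) -> []<>((p1 -> ~p1) | ~p3)) | <>(~p2 | ~p1)):
1. ~((((p1 -> ~p1) | ~p3) -> []<>((p1 -> ~p1) | ~p3)) | <>(~p2 | ~p1)), w0
2. ~(((p1 -> ~p1) | ~p3) -> []<>((p1 -> ~p1) | ~p3)), w0
3. ~<>(~p2 | ~p1), w0
4. (p1 -> ~p1) | ~p3, w0
5. ~[]<>((p1 -> ~p1) | ~p3), w0
6. ~(~p2 | ~p1), w0
7. p2, w0
8. p1, w0
9. ~p3, w0
10. ~<>((p1 -> ~p1) | ~p3), w1
11. ~(~p2 | ~p1), w1
12. p2, w1
13. p1, w1
14. ~((p1 -> ~p1) | ~p3), w0
15. ~(p1 -> ~p1), w0
16. p3, w0
Accessibility: w0Rw0, w0Rw1, w1Rw0, w1Rw1
Branch closes: p3 and ~p3 both at w0.
All branches of the negation close; one closing branch shown above.

Yes, valid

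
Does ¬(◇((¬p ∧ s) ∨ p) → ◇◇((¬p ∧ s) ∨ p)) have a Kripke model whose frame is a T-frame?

1. ¬(◇((¬p ∧ s) ∨ p) → ◇◇((¬p ∧ s) ∨ p)), 0
2. ◇((¬p ∧ s) ∨ p), 0
3. ¬◇◇((¬p ∧ s) ∨ p), 0
4. ¬◇((¬p ∧ s) ∨ p), 0
5. ¬((¬p ∧ s) ∨ p), 0
6. ¬(¬p ∧ s), 0
7. ¬p, 0
8. ¬s, 0
9. (¬p ∧ s) ∨ p, 1
10. ¬◇((¬p ∧ s) ∨ p), 1
11. ¬((¬p ∧ s) ∨ p), 1
12. ¬(¬p ∧ s), 1
13. ¬p, 1
14. ¬p ∧ s, 1
15. s, 1
16. ¬s, 1
Accessibility: 0R0, 0R1, 1R1
Branch closes: s and ¬s both at 1.
All branches of the tableau close; one closing branch shown above.

Unsatisfiable (every branch closes)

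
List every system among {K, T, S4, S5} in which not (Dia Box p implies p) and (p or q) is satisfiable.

S5-tableau for the formula:
1. not (Dia Box p implies p) and (p or q), 0
2. not (Dia Box p implies p), 0
3. p or q, 0
4. Dia Box p, 0
5. not p, 0
6. q, 0
7. Box p, 1
8. p, 0
Accessibility: 0R0, 0R1, 1R0, 1R1
Branch closes: p and not p both at 0.
Every branch closes (one shown): unsatisfiable in S5.
S4-tableau for the formula:
1. not (Dia Box p implies p) and (p or q), 0
2. not (Dia Box p implies p), 0
3. p or q, 0
4. Dia Box p, 0
5. not p, 0
6. q, 0
7. Box p, 1
8. p, 1
Accessibility: 0R0, 0R1, 1R1
Complete open branch: satisfiable in S4, hence also in K, T (this S4-model is also a K-model and a T-model).

K, T, S4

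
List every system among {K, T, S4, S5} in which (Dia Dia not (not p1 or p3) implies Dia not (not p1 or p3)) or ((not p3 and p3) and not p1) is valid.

S4, S5

T-tableau for the negation not ((Dia Dia not (not p1 or p3) implies Dia not (not p1 or p3)) or ((not p3 and p3) and not p1)):
1. not ((Dia Dia not (not p1 or p3) implies Dia not (not p1 or p3)) or ((not p3 and p3) and not p1)), w0
2. not (Dia Dia not (not p1 or p3) implies Dia not (not p1 or p3)), w0   [neg-or-rule on 1]
3. not ((not p3 and p3) and not p1), w0   [neg-or-rule on 1]
4. Dia Dia not (not p1 or p3), w0   [neg-implies-rule on 2]
5. not Dia not (not p1 or p3), w0   [neg-implies-rule on 2]
6. not p1 or p3, w0   [neg-Dia-rule on 5 via w0Rw0]
7. p1, w0   [neg-and-rule on 3 (branches; this branch)]
8. p3, w0   [or-rule on 6 (branches; this branch)]
9. Dia not (not p1 or p3), w1   [Dia-rule on 4: fresh world w1, w0Rw1]
10. not p1 or p3, w1   [neg-Dia-rule on 5 via w0Rw1]
11. p3, w1   [or-rule on 10 (branches; this branch)]
12. not (not p1 or p3), w2   [Dia-rule on 9: fresh world w2, w1Rw2]
13. p1, w2   [neg-or-rule on 12]
14. not p3, w2   [neg-or-rule on 12]
Accessibility: w0Rw0, w0Rw1, w1Rw1, w1Rw2, w2Rw2
Complete open branch: countermodel on a T-frame, so not valid in T, nor in K (the same frame is also a K-frame).
S4-tableau for the negation not ((Dia Dia not (not p1 or p3) implies Dia not (not p1 or p3)) or ((not p3 and p3) and not p1)):
1. not ((Dia Dia not (not p1 or p3) implies Dia not (not p1 or p3)) or ((not p3 and p3) and not p1)), w0
2. not (Dia Dia not (not p1 or p3) implies Dia not (not p1 or p3)), w0   [neg-or-rule on 1]
3. not ((not p3 and p3) and not p1), w0   [neg-or-rule on 1]
4. Dia Dia not (not p1 or p3), w0   [neg-implies-rule on 2]
5. not Dia not (not p1 or p3), w0   [neg-implies-rule on 2]
6. not p1 or p3, w0   [neg-Dia-rule on 5 via w0Rw0]
7. not (not p3 and p3), w0   [neg-and-rule on 3 (branches; this branch)]
8. p3, w0   [or-rule on 6 (branches; this branch)]
9. Dia not (not p1 or p3), w1   [Dia-rule on 4: fresh world w1, w0Rw1]
10. not p1 or p3, w1   [neg-Dia-rule on 5 via w0Rw1]
11. p3, w1   [or-rule on 10 (branches; this branch)]
12. not (not p1 or p3), w2   [Dia-rule on 9: fresh world w2, w1Rw2]
13. p1, w2   [neg-or-rule on 12]
14. not p3, w2   [neg-or-rule on 12]
15. not p1 or p3, w2   [neg-Dia-rule on 5 via w0Rw2]
16. p3, w2   [or-rule on 15 (branches; this branch)]
Accessibility: w0Rw0, w0Rw1, w0Rw2, w1Rw1, w1Rw2, w2Rw2
Branch closes: p3 and not p3 both at w2.
Every branch closes (one shown): valid in S4, hence also in S5 (every theorem of S4 is a theorem of S5).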